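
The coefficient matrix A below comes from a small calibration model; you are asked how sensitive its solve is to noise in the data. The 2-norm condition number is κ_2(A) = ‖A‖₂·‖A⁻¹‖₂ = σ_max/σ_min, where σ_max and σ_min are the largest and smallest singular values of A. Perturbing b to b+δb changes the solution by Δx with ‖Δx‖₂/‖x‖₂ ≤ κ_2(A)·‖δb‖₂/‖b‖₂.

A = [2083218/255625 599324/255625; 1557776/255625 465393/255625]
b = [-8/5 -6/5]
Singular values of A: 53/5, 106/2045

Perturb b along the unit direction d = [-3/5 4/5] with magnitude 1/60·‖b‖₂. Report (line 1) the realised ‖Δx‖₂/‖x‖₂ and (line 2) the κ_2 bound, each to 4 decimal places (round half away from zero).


3.4083
3.4083

from the listed singular values, σ₁ = 53/5, σ_n = 106/2045
κ_2(A) = (53/5) / (106/2045) = 204.5000
perturbation bound = 204.5000·1/60 = 3.4083
solve Ax = b  →  x = [-0.1811 -0.0528]
‖b‖₂ = 2.0000 and ‖x‖₂ = 0.1887
re-solving with b+δb shifts x by Δx of norm 0.6431
dividing the unrounded norms, ‖Δx‖/‖x‖ = 3.4083
tightness: 3.4083 against a bound of 3.4083; the bound is attained (ratio 1)


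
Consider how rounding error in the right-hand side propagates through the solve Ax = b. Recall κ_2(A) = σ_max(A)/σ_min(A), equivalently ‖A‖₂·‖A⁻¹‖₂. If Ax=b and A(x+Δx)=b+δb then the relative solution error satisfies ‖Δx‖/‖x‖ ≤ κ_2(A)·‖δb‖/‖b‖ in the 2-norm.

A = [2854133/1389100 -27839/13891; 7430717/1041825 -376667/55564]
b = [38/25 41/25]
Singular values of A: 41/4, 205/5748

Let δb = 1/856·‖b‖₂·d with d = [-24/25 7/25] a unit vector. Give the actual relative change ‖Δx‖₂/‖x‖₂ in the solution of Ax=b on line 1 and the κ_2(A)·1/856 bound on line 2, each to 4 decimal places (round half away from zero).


0.0026
0.3357

largest singular value 41/4, smallest 205/5748
κ_2(A) = (41/4) / (205/5748) = 287.4000
κ_2(A)·‖δb‖/‖b‖ = 0.3357
solve Ax = b  →  x = [-19.1960 -20.4387]
2-norm of b is 2.2361; of x, 28.0397
δb = ε·‖b‖·d = [-0.0025 0.0007]; solving A·Δx = δb gives ‖Δx‖ = 0.0732
dividing the unrounded norms, ‖Δx‖/‖x‖ = 0.0026
so the bound overstates the realised error by a factor of ≈ 128.5323 (computed from the unrounded values)


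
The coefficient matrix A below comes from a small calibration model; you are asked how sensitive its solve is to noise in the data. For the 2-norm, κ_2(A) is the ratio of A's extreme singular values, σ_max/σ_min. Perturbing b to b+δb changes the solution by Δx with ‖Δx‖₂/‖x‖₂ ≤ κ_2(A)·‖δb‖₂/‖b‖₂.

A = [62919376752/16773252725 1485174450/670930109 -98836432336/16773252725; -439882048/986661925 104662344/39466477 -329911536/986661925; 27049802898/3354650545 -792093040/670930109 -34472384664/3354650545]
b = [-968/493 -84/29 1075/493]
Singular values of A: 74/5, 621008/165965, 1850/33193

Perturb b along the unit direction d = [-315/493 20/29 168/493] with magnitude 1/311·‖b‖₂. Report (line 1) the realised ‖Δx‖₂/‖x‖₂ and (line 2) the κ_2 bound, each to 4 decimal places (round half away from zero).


0.2221
0.8538

σ_max = 74/5, σ_min = 1850/33193
κ_2(A) = (74/5) / (1850/33193) = 265.5440
bound on ‖Δx‖/‖x‖: κ·ε = 265.5440·1/311 = 0.8538
solve Ax = b  →  x = [0.2283 -1.0429 0.0867]
2-norm of b is 4.1231; of x, 1.0711
re-solving with b+δb shifts x by Δx of norm 0.2379
relative error = 0.2221
realised/bound (from unrounded values) ≈ 0.2601


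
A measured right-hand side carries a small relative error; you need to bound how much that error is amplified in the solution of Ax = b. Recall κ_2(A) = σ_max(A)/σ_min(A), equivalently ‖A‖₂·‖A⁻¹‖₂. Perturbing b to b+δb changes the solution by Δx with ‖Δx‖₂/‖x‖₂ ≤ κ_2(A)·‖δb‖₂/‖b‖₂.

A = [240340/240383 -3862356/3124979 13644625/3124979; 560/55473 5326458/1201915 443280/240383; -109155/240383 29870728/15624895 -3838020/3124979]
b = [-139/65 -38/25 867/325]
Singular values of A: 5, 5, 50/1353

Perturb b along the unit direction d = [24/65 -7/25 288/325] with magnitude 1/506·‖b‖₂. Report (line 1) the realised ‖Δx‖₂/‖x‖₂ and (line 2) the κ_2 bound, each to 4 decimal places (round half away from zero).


0.0037
0.2674

σ_max = 5, σ_min = 50/1353
condition number: 5 ÷ (50/1353) = 135.3000
perturbation bound = 135.3000·1/506 = 0.2674
solve Ax = b  →  x = [-52.9317 -4.5287 10.3489]
‖b‖₂ = 3.7417 and ‖x‖₂ = 54.1237
with δb = [0.0027 -0.0021 0.0066], A·Δx = δb → ‖Δx‖ = 0.2001
dividing the unrounded norms, ‖Δx‖/‖x‖ = 0.0037
realised/bound (from unrounded values) ≈ 0.0138


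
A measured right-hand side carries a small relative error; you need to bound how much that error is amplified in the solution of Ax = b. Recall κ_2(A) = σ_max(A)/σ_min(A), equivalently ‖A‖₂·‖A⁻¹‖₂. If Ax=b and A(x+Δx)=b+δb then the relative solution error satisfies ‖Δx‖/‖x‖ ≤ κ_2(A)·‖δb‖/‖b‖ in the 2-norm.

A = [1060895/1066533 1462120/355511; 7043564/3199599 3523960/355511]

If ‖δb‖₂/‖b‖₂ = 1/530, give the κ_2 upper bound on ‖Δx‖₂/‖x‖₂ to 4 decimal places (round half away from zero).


AᵀA = [353498684209/60576531129 174406539560/6730725681; 174406539560/6730725681 86130704000/747858409]; tr = 4360550689/36036009, det = 23425600/36036009
solving λ² − 4360550689/36036009·λ + 23425600/36036009 = 0 gives λ = 121, 193600/36036009
κ = σ_max/σ_min = 11/(440/6003) = 150.0750
worst-case relative error ≤ 150.0750 × 1/530 = 0.2832

0.2832


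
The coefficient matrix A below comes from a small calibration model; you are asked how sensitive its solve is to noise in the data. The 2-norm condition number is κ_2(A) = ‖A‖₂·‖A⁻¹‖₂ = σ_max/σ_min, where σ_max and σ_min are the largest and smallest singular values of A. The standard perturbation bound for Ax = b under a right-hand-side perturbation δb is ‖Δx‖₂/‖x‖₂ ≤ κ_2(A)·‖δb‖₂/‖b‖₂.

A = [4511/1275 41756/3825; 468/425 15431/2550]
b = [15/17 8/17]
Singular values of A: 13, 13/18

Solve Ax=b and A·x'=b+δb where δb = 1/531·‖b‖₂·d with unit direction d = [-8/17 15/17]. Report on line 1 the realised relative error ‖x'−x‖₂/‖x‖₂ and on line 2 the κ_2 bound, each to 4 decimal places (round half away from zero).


0.0339
0.0339

from the listed singular values, σ₁ = 13, σ_n = 13/18
condition number: 13 ÷ (13/18) = 18.0000
κ_2(A)·‖δb‖/‖b‖ = 0.0339
solve Ax = b  →  x = [0.0215 0.0738]
‖b‖ = 1.0000, ‖x‖ = 0.0769
Δx = A⁻¹·δb where δb = 1/531·1.0000·d; ‖Δx‖ = 0.0026
dividing the unrounded norms, ‖Δx‖/‖x‖ = 0.0339
realised/bound = 1 exactly: the bound is attained for this b and d


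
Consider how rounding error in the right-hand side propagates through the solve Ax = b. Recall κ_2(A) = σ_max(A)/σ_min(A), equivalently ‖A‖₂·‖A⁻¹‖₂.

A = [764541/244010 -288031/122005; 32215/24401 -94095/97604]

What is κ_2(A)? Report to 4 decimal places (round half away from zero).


AᵀA = [4072802149/352312900 -3054466143/352312900; -3054466143/352312900 9164120929/1409251600]; tr = 1018213181/56370064, det = 2088025/225480256
char-poly roots: 289/16 and 7225/14092516
κ = σ_max/σ_min = (17/4)/(85/3754) = 187.7000

187.7000


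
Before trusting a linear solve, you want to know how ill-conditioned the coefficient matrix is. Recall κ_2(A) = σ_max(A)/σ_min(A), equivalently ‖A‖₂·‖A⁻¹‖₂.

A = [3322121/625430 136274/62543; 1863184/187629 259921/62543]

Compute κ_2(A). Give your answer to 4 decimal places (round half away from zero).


M = AᵀA = [118837863517/937041300 825254543/15617355; 825254543/15617355 22925081/1041157]. tr(M)=10728495109/72080100, det(M)=13845841/72080100
λ_max, λ_min = (10728495109/72080100 ± √115096615265421465481/5195540816010000)/2 = 3721/25, 3721/2883204
σ_max=√(3721/25)=(61/5), σ_min=√(3721/2883204)=(61/1698) → κ = 339.6000

339.6000


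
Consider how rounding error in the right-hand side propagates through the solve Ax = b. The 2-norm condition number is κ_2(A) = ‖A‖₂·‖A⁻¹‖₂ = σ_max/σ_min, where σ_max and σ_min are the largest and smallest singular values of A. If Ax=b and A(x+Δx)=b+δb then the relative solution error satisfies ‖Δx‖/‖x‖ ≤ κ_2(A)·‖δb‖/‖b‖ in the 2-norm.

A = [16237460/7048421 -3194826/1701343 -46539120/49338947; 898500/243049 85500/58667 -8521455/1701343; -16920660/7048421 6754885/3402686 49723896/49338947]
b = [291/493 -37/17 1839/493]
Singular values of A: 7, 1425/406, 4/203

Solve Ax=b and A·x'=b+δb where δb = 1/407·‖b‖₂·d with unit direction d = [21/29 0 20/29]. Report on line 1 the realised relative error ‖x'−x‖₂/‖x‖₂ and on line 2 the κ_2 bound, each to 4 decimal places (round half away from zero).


0.0036
0.8729

from the listed singular values, σ₁ = 7, σ_n = 4/203
κ_2(A) = 7 / (4/203) = 355.2500
κ_2(A)·‖δb‖/‖b‖ = 0.8729
solve Ax = b  →  x = [96.8868 71.8985 92.8649]
2-norm of b is 4.3589; of x, 152.2509
δb = ε·‖b‖·d = [0.0078 0.0000 0.0074]; solving A·Δx = δb gives ‖Δx‖ = 0.5435
realised ‖Δx‖/‖x‖ = 0.0036
realised/bound (from unrounded values) ≈ 0.0041


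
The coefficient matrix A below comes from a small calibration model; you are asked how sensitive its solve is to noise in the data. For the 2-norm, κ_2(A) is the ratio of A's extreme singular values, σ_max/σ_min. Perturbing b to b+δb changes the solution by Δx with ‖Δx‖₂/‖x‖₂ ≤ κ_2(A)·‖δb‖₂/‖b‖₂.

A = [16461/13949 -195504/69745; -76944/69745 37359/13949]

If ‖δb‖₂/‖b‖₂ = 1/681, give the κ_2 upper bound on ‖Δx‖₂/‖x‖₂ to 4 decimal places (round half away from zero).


0.3803

M = AᵀA = [1161117/444925 -111456/17797; -111456/17797 6687477/444925]. tr(M)=603738/34225, det(M)=3969/855625
eigenvalues of AᵀA: λ = (tr ± √(tr²−4·det))/2 = 441/25, 9/34225
so κ_2 = √((441/25) / (9/34225)) = 259.0000
bound on ‖Δx‖/‖x‖: κ·ε = 259.0000·1/681 = 0.3803


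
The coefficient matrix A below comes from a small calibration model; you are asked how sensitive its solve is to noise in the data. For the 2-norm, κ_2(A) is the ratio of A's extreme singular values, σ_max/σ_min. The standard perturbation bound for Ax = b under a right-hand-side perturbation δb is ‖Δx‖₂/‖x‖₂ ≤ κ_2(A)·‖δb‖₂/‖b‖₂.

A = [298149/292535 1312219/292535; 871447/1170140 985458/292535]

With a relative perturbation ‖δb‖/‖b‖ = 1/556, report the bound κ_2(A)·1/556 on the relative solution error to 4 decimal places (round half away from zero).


0.6416

AᵀA = [87268203721/54769104784 48474430965/6846138098; 48474430965/6846138098 107721846949/3423069049]; tr = 1077226505/32581264, det = 279841/32581264
eigenvalues of AᵀA: λ = (tr ± √(tr²−4·det))/2 = 529/16, 529/2036329
σ_max=√(529/16)=(23/4), σ_min=√(529/2036329)=(23/1427) → κ = 356.7500
κ_2(A)·‖δb‖/‖b‖ = 0.6416


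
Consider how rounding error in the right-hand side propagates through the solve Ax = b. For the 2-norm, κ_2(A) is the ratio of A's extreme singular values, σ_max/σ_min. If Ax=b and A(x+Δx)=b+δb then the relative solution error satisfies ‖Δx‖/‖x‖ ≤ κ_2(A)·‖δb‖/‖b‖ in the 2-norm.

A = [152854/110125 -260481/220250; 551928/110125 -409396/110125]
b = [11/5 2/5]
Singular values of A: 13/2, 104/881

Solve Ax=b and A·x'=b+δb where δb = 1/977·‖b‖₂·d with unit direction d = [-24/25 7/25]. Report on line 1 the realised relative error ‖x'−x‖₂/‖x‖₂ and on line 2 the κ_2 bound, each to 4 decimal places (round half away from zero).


0.0011
0.0564

from the listed singular values, σ₁ = 13/2, σ_n = 104/881
condition number: (13/2) ÷ (104/881) = 55.0625
bound on ‖Δx‖/‖x‖: κ·ε = 55.0625·1/977 = 0.0564
solve Ax = b  →  x = [-10.0423 -13.6462]
‖b‖₂ = 2.2361 and ‖x‖₂ = 16.9430
re-solving with b+δb shifts x by Δx of norm 0.0194
dividing the unrounded norms, ‖Δx‖/‖x‖ = 0.0011
tightness: 0.0011 against a bound of 0.0564 (unrounded ratio ≈ 0.0203)


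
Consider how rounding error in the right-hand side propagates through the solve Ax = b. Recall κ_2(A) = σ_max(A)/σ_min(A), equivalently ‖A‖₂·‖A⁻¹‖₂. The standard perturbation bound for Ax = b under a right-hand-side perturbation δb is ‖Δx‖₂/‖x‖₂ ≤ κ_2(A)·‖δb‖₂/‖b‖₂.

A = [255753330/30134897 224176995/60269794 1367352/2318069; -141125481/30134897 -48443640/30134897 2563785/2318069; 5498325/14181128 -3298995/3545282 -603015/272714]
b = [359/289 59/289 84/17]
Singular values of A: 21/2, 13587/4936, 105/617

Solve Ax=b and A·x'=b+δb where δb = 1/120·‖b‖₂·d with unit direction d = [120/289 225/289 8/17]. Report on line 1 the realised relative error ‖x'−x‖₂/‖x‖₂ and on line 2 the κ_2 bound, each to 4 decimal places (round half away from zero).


0.0141
0.5142

σ_max = 21/2, σ_min = 105/617
κ_2(A) = (21/2) / (105/617) = 61.7000
worst-case relative error ≤ 61.7000 × 1/120 = 0.5142
solve Ax = b  →  x = [6.5615 -15.5001 5.4388]
‖b‖₂ = 5.0990 and ‖x‖₂ = 17.6886
re-solving with b+δb shifts x by Δx of norm 0.2497
realised ‖Δx‖/‖x‖ = 0.0141
so the bound overstates the realised error by a factor of ≈ 36.4247 (computed from the unrounded values)


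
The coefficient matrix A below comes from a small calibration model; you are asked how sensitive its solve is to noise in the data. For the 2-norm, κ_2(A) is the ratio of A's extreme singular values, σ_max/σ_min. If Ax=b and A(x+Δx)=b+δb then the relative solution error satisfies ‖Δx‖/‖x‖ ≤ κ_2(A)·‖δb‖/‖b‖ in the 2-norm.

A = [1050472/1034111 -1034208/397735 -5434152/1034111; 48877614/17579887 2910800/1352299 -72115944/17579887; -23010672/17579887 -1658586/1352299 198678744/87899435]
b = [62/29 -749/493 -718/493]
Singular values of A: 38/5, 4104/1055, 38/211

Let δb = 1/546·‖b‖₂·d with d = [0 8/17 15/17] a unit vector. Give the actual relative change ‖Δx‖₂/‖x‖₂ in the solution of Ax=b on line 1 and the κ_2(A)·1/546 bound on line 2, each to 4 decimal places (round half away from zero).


0.0027
0.0773

σ_max = 38/5, σ_min = 38/211
condition number: (38/5) ÷ (38/211) = 42.2000
κ_2(A)·‖δb‖/‖b‖ = 0.0773
solve Ax = b  →  x = [-9.5944 3.7967 -4.1402]
2-norm of b is 3.0000; of x, 11.1179
Δx = A⁻¹·δb where δb = 1/546·3.0000·d; ‖Δx‖ = 0.0305
realised ‖Δx‖/‖x‖ = 0.0027
tightness: 0.0027 against a bound of 0.0773 (unrounded ratio ≈ 0.0355)


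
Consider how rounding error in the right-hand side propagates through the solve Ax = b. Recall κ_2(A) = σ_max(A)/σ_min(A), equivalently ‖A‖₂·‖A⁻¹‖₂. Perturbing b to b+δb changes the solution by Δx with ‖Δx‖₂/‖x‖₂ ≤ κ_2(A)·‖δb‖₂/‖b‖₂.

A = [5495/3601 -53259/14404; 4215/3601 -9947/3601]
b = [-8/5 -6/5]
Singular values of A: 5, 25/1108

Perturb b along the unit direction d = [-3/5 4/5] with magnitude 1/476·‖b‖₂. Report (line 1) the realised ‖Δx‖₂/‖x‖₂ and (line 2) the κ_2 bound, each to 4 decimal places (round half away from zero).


largest singular value 5, smallest 25/1108
κ_2(A) = 5 / (25/1108) = 221.6000
perturbation bound = 221.6000·1/476 = 0.4655
solve Ax = b  →  x = [-0.1538 0.3692]
‖b‖ = 2.0000, ‖x‖ = 0.4000
re-solving with b+δb shifts x by Δx of norm 0.1862
dividing the unrounded norms, ‖Δx‖/‖x‖ = 0.4655
so the bound is sharp here: realised error equals the bound

0.4655
0.4655


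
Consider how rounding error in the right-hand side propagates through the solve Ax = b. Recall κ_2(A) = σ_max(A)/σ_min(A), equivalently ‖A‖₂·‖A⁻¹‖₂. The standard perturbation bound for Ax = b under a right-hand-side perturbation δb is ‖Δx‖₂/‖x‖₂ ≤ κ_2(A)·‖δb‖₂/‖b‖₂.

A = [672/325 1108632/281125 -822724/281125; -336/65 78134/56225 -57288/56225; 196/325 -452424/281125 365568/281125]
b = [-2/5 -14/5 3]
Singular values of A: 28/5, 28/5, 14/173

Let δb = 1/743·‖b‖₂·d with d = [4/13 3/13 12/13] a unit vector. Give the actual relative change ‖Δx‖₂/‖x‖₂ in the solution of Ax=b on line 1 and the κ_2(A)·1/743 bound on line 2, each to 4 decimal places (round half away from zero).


0.0028
0.0931

from the listed singular values, σ₁ = 28/5, σ_n = 14/173
κ = σ_max/σ_min = (28/5)/(14/173) = 69.2000
perturbation bound = 69.2000·1/743 = 0.0931
solve Ax = b  →  x = [0.4929 14.4971 20.0200]
‖b‖ = 4.1231, ‖x‖ = 24.7227
re-solving with b+δb shifts x by Δx of norm 0.0686
realised ‖Δx‖/‖x‖ = 0.0028
so the bound overstates the realised error by a factor of ≈ 33.5783 (computed from the unrounded values)


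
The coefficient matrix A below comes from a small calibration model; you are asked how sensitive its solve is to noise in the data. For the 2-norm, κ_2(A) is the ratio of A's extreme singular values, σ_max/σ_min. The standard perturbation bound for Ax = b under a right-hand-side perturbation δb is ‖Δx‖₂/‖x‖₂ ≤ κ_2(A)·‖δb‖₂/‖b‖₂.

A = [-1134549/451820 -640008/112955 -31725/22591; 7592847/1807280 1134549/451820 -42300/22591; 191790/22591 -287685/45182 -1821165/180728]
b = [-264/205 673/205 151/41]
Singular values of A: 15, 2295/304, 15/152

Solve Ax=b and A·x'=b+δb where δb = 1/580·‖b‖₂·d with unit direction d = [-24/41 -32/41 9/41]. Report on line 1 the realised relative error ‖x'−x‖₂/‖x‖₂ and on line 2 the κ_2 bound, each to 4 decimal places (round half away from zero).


largest singular value 15, smallest 15/152
condition number: 15 ÷ (15/152) = 152.0000
κ_2(A)·‖δb‖/‖b‖ = 0.2621
solve Ax = b  →  x = [-5.1979 4.3951 -7.5218]
‖b‖₂ = 5.0990 and ‖x‖₂ = 10.1446
with δb = [-0.0051 -0.0069 0.0019], A·Δx = δb → ‖Δx‖ = 0.0891
relative error = 0.0088
so the bound overstates the realised error by a factor of ≈ 29.8429 (computed from the unrounded values)

0.0088
0.2621


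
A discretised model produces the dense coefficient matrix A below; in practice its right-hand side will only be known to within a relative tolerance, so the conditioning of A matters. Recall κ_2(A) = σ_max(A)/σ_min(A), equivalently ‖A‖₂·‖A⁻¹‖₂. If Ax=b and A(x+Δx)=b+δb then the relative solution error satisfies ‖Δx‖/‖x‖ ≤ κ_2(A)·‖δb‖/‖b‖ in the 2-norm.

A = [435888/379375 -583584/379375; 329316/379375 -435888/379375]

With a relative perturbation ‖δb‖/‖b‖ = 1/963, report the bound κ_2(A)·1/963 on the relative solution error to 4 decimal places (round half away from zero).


0.3940

M = AᵀA = [11937895056/5757015625 -15916886208/5757015625; -15916886208/5757015625 21222745344/5757015625]. tr(M)=1326425616/230280625, det(M)=1327104/5757015625
λ_max, λ_min = (1326425616/230280625 ± √1759356017766809856/53029166250390625)/2 = 144/25, 9216/230280625
κ = σ_max/σ_min = (12/5)/(96/15175) = 379.3750
κ_2(A)·‖δb‖/‖b‖ = 0.3940


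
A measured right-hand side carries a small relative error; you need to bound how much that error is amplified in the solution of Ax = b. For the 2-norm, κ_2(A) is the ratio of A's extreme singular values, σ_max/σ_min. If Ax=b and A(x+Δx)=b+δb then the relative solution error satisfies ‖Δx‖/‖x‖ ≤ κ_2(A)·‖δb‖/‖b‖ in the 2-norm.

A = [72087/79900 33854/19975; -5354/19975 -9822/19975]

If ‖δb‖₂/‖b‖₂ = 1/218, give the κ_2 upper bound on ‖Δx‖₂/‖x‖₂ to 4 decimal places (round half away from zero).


1.7248

form AᵀA = [9048289/10214416 2120625/1276802; 2120625/1276802 1988104/638401] with trace 141377/35344 and determinant 1/8836
λ_max, λ_min = (141377/35344 ± √19986890625/1249198336)/2 = 4, 1/35344
κ = σ_max/σ_min = 2/(1/188) = 376.0000
worst-case relative error ≤ 376.0000 × 1/218 = 1.7248


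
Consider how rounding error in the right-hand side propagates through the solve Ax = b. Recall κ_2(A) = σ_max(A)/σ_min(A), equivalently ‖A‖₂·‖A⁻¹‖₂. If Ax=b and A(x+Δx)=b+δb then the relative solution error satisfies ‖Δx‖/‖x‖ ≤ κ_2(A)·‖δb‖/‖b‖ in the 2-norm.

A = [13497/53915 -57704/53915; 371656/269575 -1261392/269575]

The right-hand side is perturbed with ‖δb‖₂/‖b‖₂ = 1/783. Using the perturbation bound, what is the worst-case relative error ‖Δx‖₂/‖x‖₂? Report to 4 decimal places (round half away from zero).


0.1050

form AᵀA = [84879481/43230625 -290466792/43230625; -290466792/43230625 996046144/43230625] with trace 1729481/69169 and determinant 6400/69169
char-poly roots: 25 and 256/69169
κ = σ_max/σ_min = 5/(16/263) = 82.1875
perturbation bound = 82.1875·1/783 = 0.1050


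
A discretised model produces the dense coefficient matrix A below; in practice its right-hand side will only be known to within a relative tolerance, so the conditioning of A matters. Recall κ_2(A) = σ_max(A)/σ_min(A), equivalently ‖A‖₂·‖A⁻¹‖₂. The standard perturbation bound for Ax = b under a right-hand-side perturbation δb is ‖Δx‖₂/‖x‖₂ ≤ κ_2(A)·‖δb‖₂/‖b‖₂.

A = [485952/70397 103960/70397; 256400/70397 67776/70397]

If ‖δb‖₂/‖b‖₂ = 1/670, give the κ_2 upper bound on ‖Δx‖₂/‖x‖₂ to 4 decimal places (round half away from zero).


AᵀA = [1044603136/17147881 234938880/17147881; 234938880/17147881 53291584/17147881]; tr = 653120/10201, det = 16384/10201
eigenvalues of AᵀA: λ = (tr ± √(tr²−4·det))/2 = 64, 256/10201
κ = σ_max/σ_min = 8/(16/101) = 50.5000
perturbation bound = 50.5000·1/670 = 0.0754

0.0754


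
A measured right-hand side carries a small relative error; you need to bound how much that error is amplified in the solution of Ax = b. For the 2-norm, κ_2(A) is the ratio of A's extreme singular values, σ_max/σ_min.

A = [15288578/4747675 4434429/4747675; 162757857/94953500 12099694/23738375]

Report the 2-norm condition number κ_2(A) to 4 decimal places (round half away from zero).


357.4720

M = AᵀA = [415177740207841/31197810250000 15136559915211/3899726281250; 15136559915211/3899726281250 2207635324549/1949863140625]. tr(M)=720799848641/49916496400, det(M)=3258025/1996659856
char-poly roots: 361/25 and 225625/1996659856
σ_max=√(361/25)=(19/5), σ_min=√(225625/1996659856)=(475/44684) → κ = 357.4720


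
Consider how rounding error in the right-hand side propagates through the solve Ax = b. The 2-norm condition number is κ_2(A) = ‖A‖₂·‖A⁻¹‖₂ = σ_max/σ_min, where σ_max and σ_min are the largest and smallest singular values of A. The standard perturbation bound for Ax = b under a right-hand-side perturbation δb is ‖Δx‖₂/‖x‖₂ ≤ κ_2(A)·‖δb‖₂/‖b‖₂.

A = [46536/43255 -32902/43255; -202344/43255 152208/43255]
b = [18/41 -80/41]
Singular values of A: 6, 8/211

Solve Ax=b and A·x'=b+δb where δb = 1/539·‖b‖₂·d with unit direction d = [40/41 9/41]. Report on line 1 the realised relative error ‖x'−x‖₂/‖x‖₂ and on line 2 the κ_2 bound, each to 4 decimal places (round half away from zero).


largest singular value 6, smallest 8/211
κ_2(A) = 6 / (8/211) = 158.2500
perturbation bound = 158.2500·1/539 = 0.2936
solve Ax = b  →  x = [0.2667 -0.2000]
‖b‖₂ = 2.0000 and ‖x‖₂ = 0.3333
re-solving with b+δb shifts x by Δx of norm 0.0979
relative error = 0.2936
realised/bound = 1 exactly: the bound is attained for this b and d

0.2936
0.2936


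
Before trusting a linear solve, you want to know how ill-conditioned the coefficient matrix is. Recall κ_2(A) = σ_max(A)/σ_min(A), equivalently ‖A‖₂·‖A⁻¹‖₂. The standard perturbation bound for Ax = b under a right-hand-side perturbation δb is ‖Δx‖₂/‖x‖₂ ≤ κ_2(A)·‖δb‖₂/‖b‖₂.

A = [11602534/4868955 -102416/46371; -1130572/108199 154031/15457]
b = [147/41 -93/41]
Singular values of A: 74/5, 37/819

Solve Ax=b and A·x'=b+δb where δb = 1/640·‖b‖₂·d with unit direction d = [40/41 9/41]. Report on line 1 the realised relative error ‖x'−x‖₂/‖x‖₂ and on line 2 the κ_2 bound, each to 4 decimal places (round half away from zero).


σ_max = 74/5, σ_min = 37/819
κ = σ_max/σ_min = (74/5)/(37/819) = 327.6000
perturbation bound = 327.6000·1/640 = 0.5119
solve Ax = b  →  x = [45.9436 47.9469]
‖b‖₂ = 4.2426 and ‖x‖₂ = 66.4057
with δb = [0.0065 0.0015], A·Δx = δb → ‖Δx‖ = 0.1467
relative error = 0.0022
tightness: 0.0022 against a bound of 0.5119 (unrounded ratio ≈ 0.0043)

0.0022
0.5119


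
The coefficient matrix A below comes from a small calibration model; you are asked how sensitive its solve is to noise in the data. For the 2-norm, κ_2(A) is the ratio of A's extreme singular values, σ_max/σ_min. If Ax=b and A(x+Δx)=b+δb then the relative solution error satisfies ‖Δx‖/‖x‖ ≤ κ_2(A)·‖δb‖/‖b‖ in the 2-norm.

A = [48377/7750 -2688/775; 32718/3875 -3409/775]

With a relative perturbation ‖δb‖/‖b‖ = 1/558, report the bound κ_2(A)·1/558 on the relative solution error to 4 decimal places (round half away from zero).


0.1389

AᵀA = [264888169/2402500 -7062174/120125; -7062174/120125 150773/4805]; tr = 340274669/2402500, det = 200533921/60062500
solving λ² − 340274669/2402500·λ + 200533921/60062500 = 0 gives λ = 14161/100, 14161/600625
so κ_2 = √((14161/100) / (14161/600625)) = 77.5000
bound on ‖Δx‖/‖x‖: κ·ε = 77.5000·1/558 = 0.1389


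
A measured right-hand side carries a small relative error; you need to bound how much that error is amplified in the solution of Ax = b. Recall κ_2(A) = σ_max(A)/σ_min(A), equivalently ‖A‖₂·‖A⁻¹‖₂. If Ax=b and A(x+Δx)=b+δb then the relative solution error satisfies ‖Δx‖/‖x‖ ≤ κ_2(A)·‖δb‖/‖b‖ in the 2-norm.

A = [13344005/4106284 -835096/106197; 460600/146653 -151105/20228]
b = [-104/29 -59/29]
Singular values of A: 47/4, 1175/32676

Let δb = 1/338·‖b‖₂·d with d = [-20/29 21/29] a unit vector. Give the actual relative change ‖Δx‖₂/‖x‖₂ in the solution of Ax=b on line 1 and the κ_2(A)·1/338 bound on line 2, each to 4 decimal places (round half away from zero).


0.0122
0.9667

largest singular value 47/4, smallest 1175/32676
κ_2(A) = (47/4) / (1175/32676) = 326.7600
worst-case relative error ≤ 326.7600 × 1/338 = 0.9667
solve Ax = b  →  x = [25.5392 11.0101]
‖b‖ = 4.1231, ‖x‖ = 27.8114
δb = ε·‖b‖·d = [-0.0084 0.0088]; solving A·Δx = δb gives ‖Δx‖ = 0.3392
realised ‖Δx‖/‖x‖ = 0.0122
so the bound overstates the realised error by a factor of ≈ 79.2569 (computed from the unrounded values)


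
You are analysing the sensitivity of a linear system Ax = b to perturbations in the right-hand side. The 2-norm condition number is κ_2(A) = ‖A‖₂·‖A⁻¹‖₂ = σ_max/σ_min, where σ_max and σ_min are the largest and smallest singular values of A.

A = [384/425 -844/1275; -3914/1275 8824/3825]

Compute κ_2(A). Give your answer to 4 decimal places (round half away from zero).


306.0000

form AᵀA = [133172/13005 -299632/39015; -299632/39015 674192/117045] with trace 374548/23409 and determinant 64/23409
λ_max, λ_min = (374548/23409 ± √140280211600/547981281)/2 = 16, 4/23409
so κ_2 = √(16 / (4/23409)) = 306.0000


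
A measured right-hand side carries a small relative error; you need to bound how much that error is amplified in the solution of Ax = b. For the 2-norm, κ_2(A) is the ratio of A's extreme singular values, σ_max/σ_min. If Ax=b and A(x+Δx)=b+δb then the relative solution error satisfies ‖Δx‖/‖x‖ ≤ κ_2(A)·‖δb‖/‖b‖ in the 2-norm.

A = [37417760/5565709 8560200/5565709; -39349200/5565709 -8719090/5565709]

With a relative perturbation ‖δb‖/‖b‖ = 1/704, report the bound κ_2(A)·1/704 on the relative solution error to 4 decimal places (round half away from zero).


0.4156

AᵀA = [3505883833600/36833670241 788814180000/36833670241; 788814180000/36833670241 177526224100/36833670241]; tr = 2191201700/21911761, det = 2560000/21911761
solving λ² − 2191201700/21911761·λ + 2560000/21911761 = 0 gives λ = 100, 25600/21911761
σ_max=√100=10, σ_min=√(25600/21911761)=(160/4681) → κ = 292.5625
κ_2(A)·‖δb‖/‖b‖ = 0.4156


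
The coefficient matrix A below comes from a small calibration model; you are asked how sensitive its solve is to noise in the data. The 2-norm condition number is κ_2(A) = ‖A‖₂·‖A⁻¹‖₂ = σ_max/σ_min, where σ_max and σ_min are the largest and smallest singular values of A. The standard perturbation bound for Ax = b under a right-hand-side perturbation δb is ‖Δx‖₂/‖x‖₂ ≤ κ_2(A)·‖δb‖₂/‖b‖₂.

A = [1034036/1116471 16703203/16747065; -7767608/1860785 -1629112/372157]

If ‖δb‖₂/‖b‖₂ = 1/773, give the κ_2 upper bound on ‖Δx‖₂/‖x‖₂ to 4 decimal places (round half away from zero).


AᵀA = [338936566096/18538184025 42705283180/2224582083; 42705283180/2224582083 3363092775289/166843656225]; tr = 7626066433/198387225, det = 59105344/4959680625
char-poly roots: 961/25 and 61504/198387225
κ_2(A) = √(λ_max/λ_min) = √((961/25) / (61504/198387225)) = 352.1250
worst-case relative error ≤ 352.1250 × 1/773 = 0.4555

0.4555


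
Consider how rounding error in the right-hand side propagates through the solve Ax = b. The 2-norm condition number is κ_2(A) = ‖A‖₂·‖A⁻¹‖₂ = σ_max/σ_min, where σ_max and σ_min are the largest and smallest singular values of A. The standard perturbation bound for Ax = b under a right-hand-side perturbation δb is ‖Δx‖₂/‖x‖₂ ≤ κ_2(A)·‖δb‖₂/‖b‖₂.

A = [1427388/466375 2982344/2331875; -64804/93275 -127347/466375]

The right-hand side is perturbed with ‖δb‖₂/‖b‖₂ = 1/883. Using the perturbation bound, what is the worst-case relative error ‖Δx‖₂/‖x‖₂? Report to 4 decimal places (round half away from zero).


0.2477

M = AᵀA = [98038048/9953125 204240924/49765625; 204240924/49765625 425562037/248828125]. tr(M)=221270249/19140625, det(M)=1336336/478515625
char-poly roots: 289/25 and 4624/19140625
κ_2(A) = √(λ_max/λ_min) = √((289/25) / (4624/19140625)) = 218.7500
bound on ‖Δx‖/‖x‖: κ·ε = 218.7500·1/883 = 0.2477


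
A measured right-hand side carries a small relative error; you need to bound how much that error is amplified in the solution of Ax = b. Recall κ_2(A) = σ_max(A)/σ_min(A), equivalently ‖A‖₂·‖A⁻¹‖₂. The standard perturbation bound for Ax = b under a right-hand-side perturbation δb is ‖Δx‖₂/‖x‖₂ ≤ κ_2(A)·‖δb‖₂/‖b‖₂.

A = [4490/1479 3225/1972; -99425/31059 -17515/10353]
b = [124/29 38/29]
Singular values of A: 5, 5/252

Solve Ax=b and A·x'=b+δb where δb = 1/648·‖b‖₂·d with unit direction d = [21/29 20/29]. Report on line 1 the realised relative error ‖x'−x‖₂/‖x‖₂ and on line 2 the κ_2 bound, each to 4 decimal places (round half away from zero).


0.0017
0.3889

largest singular value 5, smallest 5/252
κ = σ_max/σ_min = 5/(5/252) = 252.0000
worst-case relative error ≤ 252.0000 × 1/648 = 0.3889
solve Ax = b  →  x = [-94.5176 178.0706]
‖b‖ = 4.4721, ‖x‖ = 201.6004
re-solving with b+δb shifts x by Δx of norm 0.3478
dividing the unrounded norms, ‖Δx‖/‖x‖ = 0.0017
so the bound overstates the realised error by a factor of ≈ 225.3961 (computed from the unrounded values)


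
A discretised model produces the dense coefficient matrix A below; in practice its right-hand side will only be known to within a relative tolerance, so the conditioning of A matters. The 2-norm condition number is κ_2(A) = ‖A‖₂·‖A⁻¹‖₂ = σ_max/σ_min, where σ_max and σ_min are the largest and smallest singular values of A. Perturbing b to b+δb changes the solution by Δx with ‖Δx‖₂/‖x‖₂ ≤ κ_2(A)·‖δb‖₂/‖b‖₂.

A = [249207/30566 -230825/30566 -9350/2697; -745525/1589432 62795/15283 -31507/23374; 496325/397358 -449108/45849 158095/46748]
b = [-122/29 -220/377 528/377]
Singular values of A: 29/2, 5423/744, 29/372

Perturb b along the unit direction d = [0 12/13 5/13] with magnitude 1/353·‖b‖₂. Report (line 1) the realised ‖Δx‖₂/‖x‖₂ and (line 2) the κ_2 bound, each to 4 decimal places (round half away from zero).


0.2872
0.5269

from the listed singular values, σ₁ = 29/2, σ_n = 29/372
κ = σ_max/σ_min = (29/2)/(29/372) = 186.0000
κ_2(A)·‖δb‖/‖b‖ = 0.5269
solve Ax = b  →  x = [-0.4155 -0.0653 0.3785]
2-norm of b is 4.4721; of x, 0.5658
re-solving with b+δb shifts x by Δx of norm 0.1625
realised ‖Δx‖/‖x‖ = 0.2872
tightness: 0.2872 against a bound of 0.5269 (unrounded ratio ≈ 0.5451)


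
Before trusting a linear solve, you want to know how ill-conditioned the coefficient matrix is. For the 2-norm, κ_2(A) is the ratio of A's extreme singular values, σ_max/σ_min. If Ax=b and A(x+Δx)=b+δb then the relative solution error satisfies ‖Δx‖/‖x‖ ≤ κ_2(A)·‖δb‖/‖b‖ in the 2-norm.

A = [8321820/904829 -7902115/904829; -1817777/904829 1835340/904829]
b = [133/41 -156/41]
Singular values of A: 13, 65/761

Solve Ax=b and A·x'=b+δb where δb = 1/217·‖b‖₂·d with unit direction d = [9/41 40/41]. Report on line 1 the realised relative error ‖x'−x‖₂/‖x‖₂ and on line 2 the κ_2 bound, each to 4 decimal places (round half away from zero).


σ_max = 13, σ_min = 65/761
κ_2(A) = 13 / (65/761) = 152.2000
worst-case relative error ≤ 152.2000 × 1/217 = 0.7014
solve Ax = b  →  x = [-24.0000 -25.6462]
‖b‖₂ = 5.0000 and ‖x‖₂ = 35.1244
with δb = [0.0051 0.0225], A·Δx = δb → ‖Δx‖ = 0.2698
realised ‖Δx‖/‖x‖ = 0.0077
so the bound overstates the realised error by a factor of ≈ 91.3235 (computed from the unrounded values)

0.0077
0.7014


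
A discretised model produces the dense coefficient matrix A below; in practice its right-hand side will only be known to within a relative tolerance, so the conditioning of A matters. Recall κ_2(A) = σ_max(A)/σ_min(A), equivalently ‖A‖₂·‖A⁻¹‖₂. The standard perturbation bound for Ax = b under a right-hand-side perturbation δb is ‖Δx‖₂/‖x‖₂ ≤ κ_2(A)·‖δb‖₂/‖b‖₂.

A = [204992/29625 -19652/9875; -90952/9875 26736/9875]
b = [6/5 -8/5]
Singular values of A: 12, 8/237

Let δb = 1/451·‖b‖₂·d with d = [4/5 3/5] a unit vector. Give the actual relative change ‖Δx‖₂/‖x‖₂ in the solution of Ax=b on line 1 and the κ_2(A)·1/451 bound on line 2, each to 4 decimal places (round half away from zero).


0.7882
0.7882

largest singular value 12, smallest 8/237
condition number: 12 ÷ (8/237) = 355.5000
worst-case relative error ≤ 355.5000 × 1/451 = 0.7882
solve Ax = b  →  x = [0.1600 -0.0467]
2-norm of b is 2.0000; of x, 0.1667
Δx = A⁻¹·δb where δb = 1/451·2.0000·d; ‖Δx‖ = 0.1314
realised ‖Δx‖/‖x‖ = 0.7882
so the bound is sharp here: realised error equals the bound


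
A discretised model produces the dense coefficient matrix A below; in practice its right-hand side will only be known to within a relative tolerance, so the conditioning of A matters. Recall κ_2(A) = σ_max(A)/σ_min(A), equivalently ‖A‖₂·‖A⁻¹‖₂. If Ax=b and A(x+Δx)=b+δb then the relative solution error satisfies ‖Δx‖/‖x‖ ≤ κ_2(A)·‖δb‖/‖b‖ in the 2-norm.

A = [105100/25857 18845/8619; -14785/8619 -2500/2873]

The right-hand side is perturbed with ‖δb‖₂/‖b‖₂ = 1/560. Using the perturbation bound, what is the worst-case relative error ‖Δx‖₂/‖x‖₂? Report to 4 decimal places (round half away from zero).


AᵀA = [77002225/3956121 13688000/1318707; 13688000/1318707 2434225/439569]; tr = 342250/13689, det = 625/13689
solving λ² − 342250/13689·λ + 625/13689 = 0 gives λ = 25, 25/13689
κ = σ_max/σ_min = 5/(5/117) = 117.0000
perturbation bound = 117.0000·1/560 = 0.2089

0.2089


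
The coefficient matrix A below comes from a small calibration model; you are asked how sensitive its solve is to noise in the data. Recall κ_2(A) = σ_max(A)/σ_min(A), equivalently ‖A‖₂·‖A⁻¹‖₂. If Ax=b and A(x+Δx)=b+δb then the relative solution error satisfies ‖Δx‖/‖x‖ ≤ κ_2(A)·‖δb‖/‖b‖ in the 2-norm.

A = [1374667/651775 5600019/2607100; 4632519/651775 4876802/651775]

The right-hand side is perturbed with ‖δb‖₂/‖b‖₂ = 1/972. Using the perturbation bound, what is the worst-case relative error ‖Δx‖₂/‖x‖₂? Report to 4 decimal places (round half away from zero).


form AᵀA = [37359906634/679697041 156905076825/2718788164; 156905076825/2718788164 659026202809/10875152656] with trace 1494393233/12931216 and determinant 3418801/12931216
char-poly roots: 1849/16 and 1849/808201
κ = σ_max/σ_min = (43/4)/(43/899) = 224.7500
worst-case relative error ≤ 224.7500 × 1/972 = 0.2312

0.2312


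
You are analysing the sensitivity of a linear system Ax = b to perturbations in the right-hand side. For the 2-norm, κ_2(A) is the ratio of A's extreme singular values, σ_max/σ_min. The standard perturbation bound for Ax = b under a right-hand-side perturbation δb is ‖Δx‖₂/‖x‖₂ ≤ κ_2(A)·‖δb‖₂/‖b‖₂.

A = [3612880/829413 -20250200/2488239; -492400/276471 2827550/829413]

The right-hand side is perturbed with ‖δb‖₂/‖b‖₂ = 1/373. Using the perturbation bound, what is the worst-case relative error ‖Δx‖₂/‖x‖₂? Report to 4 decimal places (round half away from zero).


0.7546

form AᵀA = [90148057600/4070567601 -507053924000/12211702803; -507053924000/12211702803 2852224562500/36635108409] with trace 12676668100/126765081 and determinant 16000000/126765081
λ_max, λ_min = (12676668100/126765081 ± √160689801152373610000/16069385760936561)/2 = 100, 160000/126765081
κ_2(A) = √(λ_max/λ_min) = √(100 / (160000/126765081)) = 281.4750
perturbation bound = 281.4750·1/373 = 0.7546


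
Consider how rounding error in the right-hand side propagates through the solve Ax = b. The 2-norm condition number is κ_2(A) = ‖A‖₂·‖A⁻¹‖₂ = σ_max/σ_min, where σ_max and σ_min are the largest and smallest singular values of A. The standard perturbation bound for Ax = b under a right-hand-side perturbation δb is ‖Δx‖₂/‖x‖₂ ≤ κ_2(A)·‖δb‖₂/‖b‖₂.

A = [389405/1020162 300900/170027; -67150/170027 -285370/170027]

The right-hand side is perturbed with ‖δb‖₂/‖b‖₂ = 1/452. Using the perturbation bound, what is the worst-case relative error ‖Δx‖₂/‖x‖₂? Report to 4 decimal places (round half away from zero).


0.2373

AᵀA = [373323025/1237491684 46006250/34374769; 46006250/34374769 204490900/34374769]; tr = 4601425/736164, det = 625/184041
λ_max, λ_min = (4601425/736164 ± √21165750390625/541937434896)/2 = 25/4, 100/184041
σ_max=√(25/4)=(5/2), σ_min=√(100/184041)=(10/429) → κ = 107.2500
bound on ‖Δx‖/‖x‖: κ·ε = 107.2500·1/452 = 0.2373


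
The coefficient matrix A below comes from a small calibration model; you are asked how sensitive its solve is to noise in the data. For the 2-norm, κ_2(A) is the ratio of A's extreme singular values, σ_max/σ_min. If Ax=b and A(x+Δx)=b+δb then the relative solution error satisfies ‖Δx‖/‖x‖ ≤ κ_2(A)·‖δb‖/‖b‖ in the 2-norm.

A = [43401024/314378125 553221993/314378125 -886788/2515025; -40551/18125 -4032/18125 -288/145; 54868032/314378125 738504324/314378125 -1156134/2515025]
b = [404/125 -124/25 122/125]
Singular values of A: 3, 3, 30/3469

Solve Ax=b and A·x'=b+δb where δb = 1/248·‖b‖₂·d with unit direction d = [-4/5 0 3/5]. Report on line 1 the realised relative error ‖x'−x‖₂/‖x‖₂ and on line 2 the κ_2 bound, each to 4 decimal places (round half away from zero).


largest singular value 3, smallest 30/3469
κ = σ_max/σ_min = 3/(30/3469) = 346.9000
perturbation bound = 346.9000·1/248 = 1.3988
solve Ax = b  →  x = [154.4147 -43.6487 -166.5494]
‖b‖₂ = 6.0000 and ‖x‖₂ = 231.2744
δb = ε·‖b‖·d = [-0.0194 0.0000 0.0145]; solving A·Δx = δb gives ‖Δx‖ = 2.7976
realised ‖Δx‖/‖x‖ = 0.0121
realised/bound (from unrounded values) ≈ 0.0086

0.0121
1.3988
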